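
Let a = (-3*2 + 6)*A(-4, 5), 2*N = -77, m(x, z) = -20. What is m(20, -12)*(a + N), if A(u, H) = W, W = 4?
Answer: 770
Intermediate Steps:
N = -77/2 (N = (½)*(-77) = -77/2 ≈ -38.500)
A(u, H) = 4
a = 0 (a = (-3*2 + 6)*4 = (-6 + 6)*4 = 0*4 = 0)
m(20, -12)*(a + N) = -20*(0 - 77/2) = -20*(-77/2) = 770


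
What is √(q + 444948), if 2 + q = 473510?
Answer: 14*√4686 ≈ 958.36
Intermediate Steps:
q = 473508 (q = -2 + 473510 = 473508)
√(q + 444948) = √(473508 + 444948) = √918456 = 14*√4686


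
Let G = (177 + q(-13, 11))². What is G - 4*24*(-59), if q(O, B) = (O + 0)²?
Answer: 125380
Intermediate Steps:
q(O, B) = O²
G = 119716 (G = (177 + (-13)²)² = (177 + 169)² = 346² = 119716)
G - 4*24*(-59) = 119716 - 4*24*(-59) = 119716 - 96*(-59) = 119716 - 1*(-5664) = 119716 + 5664 = 125380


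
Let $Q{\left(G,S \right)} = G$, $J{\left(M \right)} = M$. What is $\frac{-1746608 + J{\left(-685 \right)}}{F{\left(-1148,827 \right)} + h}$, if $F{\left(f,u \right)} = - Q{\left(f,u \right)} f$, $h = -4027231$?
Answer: $\frac{1747293}{5345135} \approx 0.32689$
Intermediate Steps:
$F{\left(f,u \right)} = - f^{2}$ ($F{\left(f,u \right)} = - f f = - f^{2}$)
$\frac{-1746608 + J{\left(-685 \right)}}{F{\left(-1148,827 \right)} + h} = \frac{-1746608 - 685}{- \left(-1148\right)^{2} - 4027231} = - \frac{1747293}{\left(-1\right) 1317904 - 4027231} = - \frac{1747293}{-1317904 - 4027231} = - \frac{1747293}{-5345135} = \left(-1747293\right) \left(- \frac{1}{5345135}\right) = \frac{1747293}{5345135}$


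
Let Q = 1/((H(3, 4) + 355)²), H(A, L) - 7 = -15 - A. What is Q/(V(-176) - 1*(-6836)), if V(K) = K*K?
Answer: 1/4474520832 ≈ 2.2349e-10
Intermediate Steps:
H(A, L) = -8 - A (H(A, L) = 7 + (-15 - A) = -8 - A)
V(K) = K²
Q = 1/118336 (Q = 1/(((-8 - 1*3) + 355)²) = 1/(((-8 - 3) + 355)²) = 1/((-11 + 355)²) = 1/(344²) = 1/118336 ≈ 8.4505e-6)
Q/(V(-176) - 1*(-6836)) = 1/(118336*((-176)² - 1*(-6836))) = 1/(118336*(30976 + 6836)) = (1/118336)/37812 = (1/118336)*(1/37812) = 1/4474520832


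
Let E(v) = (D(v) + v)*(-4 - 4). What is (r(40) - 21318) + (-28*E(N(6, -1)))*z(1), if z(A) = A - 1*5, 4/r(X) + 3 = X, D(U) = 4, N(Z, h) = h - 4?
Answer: -755610/37 ≈ -20422.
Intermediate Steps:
N(Z, h) = -4 + h
r(X) = 4/(-3 + X)
E(v) = -32 - 8*v (E(v) = (4 + v)*(-4 - 4) = (4 + v)*(-8) = -32 - 8*v)
z(A) = -5 + A (z(A) = A - 5 = -5 + A)
(r(40) - 21318) + (-28*E(N(6, -1)))*z(1) = (4/(-3 + 40) - 21318) + (-28*(-32 - 8*(-4 - 1)))*(-5 + 1) = (4/37 - 21318) - 28*(-32 - 8*(-5))*(-4) = (4*(1/37) - 21318) - 28*(-32 + 40)*(-4) = (4/37 - 21318) - 28*8*(-4) = -788762/37 - 224*(-4) = -788762/37 + 896 = -755610/37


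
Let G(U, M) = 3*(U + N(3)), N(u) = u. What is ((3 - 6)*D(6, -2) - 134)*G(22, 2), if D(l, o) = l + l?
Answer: -12750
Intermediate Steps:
D(l, o) = 2*l
G(U, M) = 9 + 3*U (G(U, M) = 3*(U + 3) = 3*(3 + U) = 9 + 3*U)
((3 - 6)*D(6, -2) - 134)*G(22, 2) = ((3 - 6)*(2*6) - 134)*(9 + 3*22) = (-3*12 - 134)*(9 + 66) = (-36 - 134)*75 = -170*75 = -12750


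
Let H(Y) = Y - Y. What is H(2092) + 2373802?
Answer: 2373802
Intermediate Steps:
H(Y) = 0
H(2092) + 2373802 = 0 + 2373802 = 2373802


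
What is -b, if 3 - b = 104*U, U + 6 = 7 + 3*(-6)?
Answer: -1771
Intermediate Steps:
U = -17 (U = -6 + (7 + 3*(-6)) = -6 + (7 - 18) = -6 - 11 = -17)
b = 1771 (b = 3 - 104*(-17) = 3 - 1*(-1768) = 3 + 1768 = 1771)
-b = -1*1771 = -1771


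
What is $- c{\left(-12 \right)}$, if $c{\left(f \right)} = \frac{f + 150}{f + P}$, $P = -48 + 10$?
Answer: $\frac{69}{25} \approx 2.76$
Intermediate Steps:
$P = -38$
$c{\left(f \right)} = \frac{150 + f}{-38 + f}$ ($c{\left(f \right)} = \frac{f + 150}{f - 38} = \frac{150 + f}{-38 + f}$)
$- c{\left(-12 \right)} = - \frac{150 - 12}{-38 - 12} = - \frac{138}{-50} = - \frac{\left(-1\right) 138}{50} = \left(-1\right) \left(- \frac{69}{25}\right) = \frac{69}{25}$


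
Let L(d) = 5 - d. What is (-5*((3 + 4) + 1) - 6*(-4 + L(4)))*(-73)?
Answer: 1606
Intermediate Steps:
(-5*((3 + 4) + 1) - 6*(-4 + L(4)))*(-73) = (-5*((3 + 4) + 1) - 6*(-4 + (5 - 1*4)))*(-73) = (-5*(7 + 1) - 6*(-4 + (5 - 4)))*(-73) = (-5*8 - 6*(-4 + 1))*(-73) = (-40 - 6*(-3))*(-73) = (-40 + 18)*(-73) = -22*(-73) = 1606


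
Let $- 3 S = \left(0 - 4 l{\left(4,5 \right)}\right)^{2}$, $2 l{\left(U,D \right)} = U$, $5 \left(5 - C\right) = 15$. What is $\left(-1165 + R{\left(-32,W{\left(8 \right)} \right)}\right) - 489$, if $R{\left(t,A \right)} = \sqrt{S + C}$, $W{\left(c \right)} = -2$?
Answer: $-1654 + \frac{i \sqrt{174}}{3} \approx -1654.0 + 4.397 i$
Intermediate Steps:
$C = 2$ ($C = 5 - 3 = 2$)
$l{\left(U,D \right)} = \frac{U}{2}$
$S = - \frac{64}{3}$ ($S = - \frac{\left(0 + \left(0 - 4 \cdot \frac{1}{2} \cdot 4\right)\right)^{2}}{3} = - \frac{\left(0 + \left(0 - 8\right)\right)^{2}}{3} = - \frac{\left(0 - 8\right)^{2}}{3} = - \frac{\left(-8\right)^{2}}{3} = \left(- \frac{1}{3}\right) 64 = - \frac{64}{3} \approx -21.333$)
$R{\left(t,A \right)} = \frac{i \sqrt{174}}{3}$ ($R{\left(t,A \right)} = \sqrt{- \frac{64}{3} + 2} = \sqrt{- \frac{58}{3}} = \frac{i \sqrt{174}}{3}$)
$\left(-1165 + R{\left(-32,W{\left(8 \right)} \right)}\right) - 489 = \left(-1165 + \frac{i \sqrt{174}}{3}\right) - 489 = -1654 + \frac{i \sqrt{174}}{3}$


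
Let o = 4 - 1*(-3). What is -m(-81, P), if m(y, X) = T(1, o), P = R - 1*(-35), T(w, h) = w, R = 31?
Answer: -1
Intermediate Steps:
o = 7 (o = 4 + 3 = 7)
P = 66 (P = 31 - 1*(-35) = 31 + 35 = 66)
m(y, X) = 1
-m(-81, P) = -1*1 = -1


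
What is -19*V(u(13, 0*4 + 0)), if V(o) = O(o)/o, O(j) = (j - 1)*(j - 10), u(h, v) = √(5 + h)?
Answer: 209 - 266*√2/3 ≈ 83.606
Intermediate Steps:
O(j) = (-1 + j)*(-10 + j)
V(o) = (10 + o² - 11*o)/o
-19*V(u(13, 0*4 + 0)) = -19*(-11 + √(5 + 13) + 10/(√(5 + 13))) = -19*(-11 + √18 + 10/(√18)) = -19*(-11 + 3*√2 + 10/((3*√2))) = -19*(-11 + 3*√2 + 10*(√2/6)) = -19*(-11 + 3*√2 + 5*√2/3) = -19*(-11 + 14*√2/3) = 209 - 266*√2/3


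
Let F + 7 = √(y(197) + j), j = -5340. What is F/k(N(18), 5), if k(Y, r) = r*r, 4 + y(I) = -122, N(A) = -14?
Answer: -7/25 + I*√5466/25 ≈ -0.28 + 2.9573*I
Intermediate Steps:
y(I) = -126 (y(I) = -4 - 122 = -126)
k(Y, r) = r²
F = -7 + I*√5466 (F = -7 + √(-126 - 5340) = -7 + √(-5466) = -7 + I*√5466 ≈ -7.0 + 73.932*I)
F/k(N(18), 5) = (-7 + I*√5466)/(5²) = (-7 + I*√5466)/25 = (-7 + I*√5466)*(1/25) = -7/25 + I*√5466/25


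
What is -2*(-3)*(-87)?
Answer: -522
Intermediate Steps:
-2*(-3)*(-87) = 6*(-87) = -522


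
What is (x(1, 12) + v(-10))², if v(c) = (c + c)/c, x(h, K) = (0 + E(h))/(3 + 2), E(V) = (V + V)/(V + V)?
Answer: 121/25 ≈ 4.8400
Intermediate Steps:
E(V) = 1 (E(V) = (2*V)/((2*V)) = (2*V)*(1/(2*V)) = 1)
x(h, K) = ⅕ (x(h, K) = (0 + 1)/(3 + 2) = 1/5 = 1*(⅕) = ⅕)
v(c) = 2 (v(c) = (2*c)/c = 2)
(x(1, 12) + v(-10))² = (⅕ + 2)² = (11/5)² = 121/25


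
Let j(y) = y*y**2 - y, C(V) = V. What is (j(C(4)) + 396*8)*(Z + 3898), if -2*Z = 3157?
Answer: 7487346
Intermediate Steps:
Z = -3157/2 (Z = -1/2*3157 = -3157/2 ≈ -1578.5)
j(y) = y**3 - y
(j(C(4)) + 396*8)*(Z + 3898) = ((4**3 - 1*4) + 396*8)*(-3157/2 + 3898) = ((64 - 4) + 3168)*(4639/2) = (60 + 3168)*(4639/2) = 3228*(4639/2) = 7487346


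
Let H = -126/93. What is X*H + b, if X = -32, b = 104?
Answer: 4568/31 ≈ 147.35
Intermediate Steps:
H = -42/31 (H = -126*1/93 = -42/31 ≈ -1.3548)
X*H + b = -32*(-42/31) + 104 = 1344/31 + 104 = 4568/31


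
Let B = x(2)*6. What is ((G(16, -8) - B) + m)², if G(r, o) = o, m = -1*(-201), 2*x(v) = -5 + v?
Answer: 40804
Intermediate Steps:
x(v) = -5/2 + v/2 (x(v) = (-5 + v)/2 = -5/2 + v/2)
m = 201
B = -9 (B = (-5/2 + (½)*2)*6 = (-5/2 + 1)*6 = -3/2*6 = -9)
((G(16, -8) - B) + m)² = ((-8 - 1*(-9)) + 201)² = ((-8 + 9) + 201)² = (1 + 201)² = 202² = 40804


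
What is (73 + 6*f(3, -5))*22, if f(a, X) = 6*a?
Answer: 3982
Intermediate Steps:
(73 + 6*f(3, -5))*22 = (73 + 6*(6*3))*22 = (73 + 6*18)*22 = (73 + 108)*22 = 181*22 = 3982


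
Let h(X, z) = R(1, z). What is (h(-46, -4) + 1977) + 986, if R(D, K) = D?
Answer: 2964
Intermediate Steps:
h(X, z) = 1
(h(-46, -4) + 1977) + 986 = (1 + 1977) + 986 = 1978 + 986 = 2964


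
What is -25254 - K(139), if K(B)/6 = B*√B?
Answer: -25254 - 834*√139 ≈ -35087.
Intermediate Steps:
K(B) = 6*B^(3/2) (K(B) = 6*(B*√B) = 6*B^(3/2))
-25254 - K(139) = -25254 - 6*139^(3/2) = -25254 - 6*139*√139 = -25254 - 834*√139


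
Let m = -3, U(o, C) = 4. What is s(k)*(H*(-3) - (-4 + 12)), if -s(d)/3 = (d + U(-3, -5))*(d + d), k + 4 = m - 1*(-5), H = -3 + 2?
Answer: -120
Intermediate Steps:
H = -1
k = -2 (k = -4 + (-3 - 1*(-5)) = -4 + (-3 + 5) = -4 + 2 = -2)
s(d) = -6*d*(4 + d) (s(d) = -3*(d + 4)*(d + d) = -3*(4 + d)*2*d = -6*d*(4 + d))
s(k)*(H*(-3) - (-4 + 12)) = (-6*(-2)*(4 - 2))*(-1*(-3) - (-4 + 12)) = (-6*(-2)*2)*(3 - 1*8) = 24*(3 - 8) = 24*(-5) = -120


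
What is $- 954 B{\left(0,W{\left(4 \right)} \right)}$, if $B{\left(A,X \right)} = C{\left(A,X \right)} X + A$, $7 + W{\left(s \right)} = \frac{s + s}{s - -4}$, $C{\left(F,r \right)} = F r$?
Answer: $0$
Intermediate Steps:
$W{\left(s \right)} = -7 + \frac{2 s}{4 + s}$ ($W{\left(s \right)} = -7 + \frac{s + s}{s - -4} = -7 + \frac{2 s}{s + \left(-1 + 5\right)} = -7 + \frac{2 s}{s + 4} = -7 + \frac{2 s}{4 + s}$)
$B{\left(A,X \right)} = A + A X^{2}$ ($B{\left(A,X \right)} = A X X + A = A X^{2} + A = A + A X^{2}$)
$- 954 B{\left(0,W{\left(4 \right)} \right)} = - 954 \cdot 0 \left(1 + \left(\frac{-28 - 20}{4 + 4}\right)^{2}\right) = - 954 \cdot 0 \left(1 + \left(\frac{-28 - 20}{8}\right)^{2}\right) = - 954 \cdot 0 \left(1 + \left(\frac{1}{8} \left(-48\right)\right)^{2}\right) = - 954 \cdot 0 \left(1 + \left(-6\right)^{2}\right) = - 954 \cdot 0 \left(1 + 36\right) = - 954 \cdot 0 \cdot 37 = \left(-954\right) 0 = 0$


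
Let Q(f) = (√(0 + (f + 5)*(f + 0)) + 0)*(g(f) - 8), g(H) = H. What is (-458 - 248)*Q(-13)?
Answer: 29652*√26 ≈ 1.5120e+5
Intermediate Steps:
Q(f) = √(f*(5 + f))*(-8 + f) (Q(f) = (√(0 + (f + 5)*(f + 0)) + 0)*(f - 8) = (√(0 + (5 + f)*f) + 0)*(-8 + f) = (√(0 + f*(5 + f)) + 0)*(-8 + f) = (√(f*(5 + f)) + 0)*(-8 + f) = √(f*(5 + f))*(-8 + f))
(-458 - 248)*Q(-13) = (-458 - 248)*(√(-13*(5 - 13))*(-8 - 13)) = -706*√(-13*(-8))*(-21) = -706*√104*(-21) = -706*2*√26*(-21) = -(-29652)*√26 = 29652*√26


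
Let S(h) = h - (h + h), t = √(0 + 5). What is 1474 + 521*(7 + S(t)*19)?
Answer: 5121 - 9899*√5 ≈ -17014.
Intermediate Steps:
t = √5 ≈ 2.2361
S(h) = -h (S(h) = h - 2*h = -h)
1474 + 521*(7 + S(t)*19) = 1474 + 521*(7 - √5*19) = 1474 + 521*(7 - 19*√5) = 1474 + (3647 - 9899*√5) = 5121 - 9899*√5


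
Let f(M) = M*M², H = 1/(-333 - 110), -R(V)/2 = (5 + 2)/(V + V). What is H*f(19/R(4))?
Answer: 438976/151949 ≈ 2.8890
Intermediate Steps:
R(V) = -7/V (R(V) = -2*(5 + 2)/(V + V) = -14/(2*V) = -14*1/(2*V) = -7/V)
H = -1/443 (H = 1/(-443) = -1/443 ≈ -0.0022573)
f(M) = M³
H*f(19/R(4)) = -(19/((-7/4)))³/443 = -(19/((-7*¼)))³/443 = -(19/(-7/4))³/443 = -(19*(-4/7))³/443 = -(-76/7)³/443 = -1/443*(-438976/343) = 438976/151949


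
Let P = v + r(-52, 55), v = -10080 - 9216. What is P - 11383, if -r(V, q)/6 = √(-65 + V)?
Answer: -30679 - 18*I*√13 ≈ -30679.0 - 64.9*I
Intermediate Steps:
r(V, q) = -6*√(-65 + V)
v = -19296
P = -19296 - 18*I*√13 (P = -19296 - 6*√(-65 - 52) = -19296 - 18*I*√13 ≈ -19296.0 - 64.9*I)
P - 11383 = (-19296 - 18*I*√13) - 11383 = -30679 - 18*I*√13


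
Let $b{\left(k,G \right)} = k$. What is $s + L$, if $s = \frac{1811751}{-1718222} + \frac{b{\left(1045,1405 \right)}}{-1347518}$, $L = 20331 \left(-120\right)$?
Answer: $- \frac{74325943782268778}{30464935171} \approx -2.4397 \cdot 10^{6}$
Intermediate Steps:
$L = -2439720$
$s = - \frac{32146876658}{30464935171}$ ($s = \frac{1811751}{-1718222} + \frac{1045}{-1347518} = 1811751 \left(- \frac{1}{1718222}\right) + 1045 \left(- \frac{1}{1347518}\right) = - \frac{1811751}{1718222} - \frac{55}{70922} = - \frac{32146876658}{30464935171} \approx -1.0552$)
$s + L = - \frac{32146876658}{30464935171} - 2439720 = - \frac{74325943782268778}{30464935171}$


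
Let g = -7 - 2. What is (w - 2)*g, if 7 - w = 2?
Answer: -27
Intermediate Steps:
w = 5 (w = 7 - 1*2 = 7 - 2 = 5)
g = -9
(w - 2)*g = (5 - 2)*(-9) = 3*(-9) = -27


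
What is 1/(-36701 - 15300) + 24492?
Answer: 1273608491/52001 ≈ 24492.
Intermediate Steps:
1/(-36701 - 15300) + 24492 = 1/(-52001) + 24492 = -1/52001 + 24492 = 1273608491/52001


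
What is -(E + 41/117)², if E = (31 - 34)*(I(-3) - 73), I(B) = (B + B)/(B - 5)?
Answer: -10323169609/219024 ≈ -47133.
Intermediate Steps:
I(B) = 2*B/(-5 + B) (I(B) = (2*B)/(-5 + B) = 2*B/(-5 + B))
E = 867/4 (E = (31 - 34)*(2*(-3)/(-5 - 3) - 73) = -3*(2*(-3)/(-8) - 73) = -3*(2*(-3)*(-⅛) - 73) = -3*(¾ - 73) = -3*(-289/4) = 867/4 ≈ 216.75)
-(E + 41/117)² = -(867/4 + 41/117)² = -(101603/468)² = -1*10323169609/219024 = -10323169609/219024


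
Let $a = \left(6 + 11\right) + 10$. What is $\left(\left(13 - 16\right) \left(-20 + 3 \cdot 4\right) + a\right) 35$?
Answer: $1785$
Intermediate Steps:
$a = 27$ ($a = 17 + 10 = 27$)
$\left(\left(13 - 16\right) \left(-20 + 3 \cdot 4\right) + a\right) 35 = \left(\left(13 - 16\right) \left(-20 + 3 \cdot 4\right) + 27\right) 35 = \left(- 3 \left(-20 + 12\right) + 27\right) 35 = \left(\left(-3\right) \left(-8\right) + 27\right) 35 = \left(24 + 27\right) 35 = 51 \cdot 35 = 1785$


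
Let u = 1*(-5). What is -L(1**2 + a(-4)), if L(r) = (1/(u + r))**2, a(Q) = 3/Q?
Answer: -16/361 ≈ -0.044321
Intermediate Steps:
u = -5
L(r) = (-5 + r)**(-2) (L(r) = (1/(-5 + r))**2 = (-5 + r)**(-2))
-L(1**2 + a(-4)) = -1/(-5 + (1**2 + 3/(-4)))**2 = -1/(-5 + (1 + 3*(-1/4)))**2 = -1/(-5 + (1 - 3/4))**2 = -1/(-5 + 1/4)**2 = -1/(-19/4)**2 = -1*16/361 = -16/361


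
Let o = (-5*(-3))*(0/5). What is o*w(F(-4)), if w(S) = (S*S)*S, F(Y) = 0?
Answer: 0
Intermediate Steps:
w(S) = S³ (w(S) = S²*S = S³)
o = 0 (o = 15*(0*(⅕)) = 15*0 = 0)
o*w(F(-4)) = 0*0³ = 0*0 = 0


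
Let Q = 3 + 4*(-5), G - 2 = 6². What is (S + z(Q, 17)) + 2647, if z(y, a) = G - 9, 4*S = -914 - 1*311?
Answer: 9479/4 ≈ 2369.8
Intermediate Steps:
G = 38 (G = 2 + 6² = 2 + 36 = 38)
Q = -17 (Q = 3 - 20 = -17)
S = -1225/4 (S = (-914 - 1*311)/4 = (-914 - 311)/4 = (¼)*(-1225) = -1225/4 ≈ -306.25)
z(y, a) = 29 (z(y, a) = 38 - 9 = 29)
(S + z(Q, 17)) + 2647 = (-1225/4 + 29) + 2647 = -1109/4 + 2647 = 9479/4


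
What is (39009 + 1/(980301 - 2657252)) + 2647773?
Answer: 4505601761681/1676951 ≈ 2.6868e+6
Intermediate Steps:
(39009 + 1/(980301 - 2657252)) + 2647773 = (39009 + 1/(-1676951)) + 2647773 = (39009 - 1/1676951) + 2647773 = 65416181558/1676951 + 2647773 = 4505601761681/1676951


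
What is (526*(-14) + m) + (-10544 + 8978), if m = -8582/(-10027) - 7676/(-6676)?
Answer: -149410547419/16735063 ≈ -8928.0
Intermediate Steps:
m = 33565171/16735063 (m = -8582*(-1/10027) - 7676*(-1/6676) = 8582/10027 + 1919/1669 = 33565171/16735063 ≈ 2.0057)
(526*(-14) + m) + (-10544 + 8978) = (526*(-14) + 33565171/16735063) + (-10544 + 8978) = (-7364 + 33565171/16735063) - 1566 = -123203438761/16735063 - 1566 = -149410547419/16735063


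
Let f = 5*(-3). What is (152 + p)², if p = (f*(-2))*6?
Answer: 110224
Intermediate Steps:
f = -15
p = 180 (p = -15*(-2)*6 = 30*6 = 180)
(152 + p)² = (152 + 180)² = 332² = 110224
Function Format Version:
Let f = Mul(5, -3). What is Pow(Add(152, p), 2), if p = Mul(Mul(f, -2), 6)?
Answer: 110224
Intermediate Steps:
f = -15
p = 180 (p = Mul(Mul(-15, -2), 6) = Mul(30, 6) = 180)
Pow(Add(152, p), 2) = Pow(Add(152, 180), 2) = Pow(332, 2) = 110224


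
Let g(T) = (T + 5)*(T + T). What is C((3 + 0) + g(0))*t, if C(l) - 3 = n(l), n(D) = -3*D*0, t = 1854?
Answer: 5562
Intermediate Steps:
g(T) = 2*T*(5 + T) (g(T) = (5 + T)*(2*T) = 2*T*(5 + T))
n(D) = 0
C(l) = 3 (C(l) = 3 + 0 = 3)
C((3 + 0) + g(0))*t = 3*1854 = 5562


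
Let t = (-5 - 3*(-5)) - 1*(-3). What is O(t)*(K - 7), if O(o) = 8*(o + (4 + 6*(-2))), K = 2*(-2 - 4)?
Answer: -760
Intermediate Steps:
K = -12 (K = 2*(-6) = -12)
t = 13 (t = (-5 + 15) + 3 = 10 + 3 = 13)
O(o) = -64 + 8*o (O(o) = 8*(o + (4 - 12)) = 8*(o - 8) = 8*(-8 + o) = -64 + 8*o)
O(t)*(K - 7) = (-64 + 8*13)*(-12 - 7) = (-64 + 104)*(-19) = 40*(-19) = -760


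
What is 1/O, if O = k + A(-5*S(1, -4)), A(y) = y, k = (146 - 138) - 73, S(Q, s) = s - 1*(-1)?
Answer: -1/50 ≈ -0.020000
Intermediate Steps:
S(Q, s) = 1 + s (S(Q, s) = s + 1 = 1 + s)
k = -65 (k = 8 - 73 = -65)
O = -50 (O = -65 - 5*(1 - 4) = -65 - 5*(-3) = -65 + 15 = -50)
1/O = 1/(-50) = -1/50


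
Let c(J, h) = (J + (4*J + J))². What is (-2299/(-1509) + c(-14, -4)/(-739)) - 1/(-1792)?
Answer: -16034673905/1998350592 ≈ -8.0240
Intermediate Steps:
c(J, h) = 36*J² (c(J, h) = (J + 5*J)² = (6*J)² = 36*J²)
(-2299/(-1509) + c(-14, -4)/(-739)) - 1/(-1792) = (-2299/(-1509) + (36*(-14)²)/(-739)) - 1/(-1792) = (-2299*(-1/1509) + (36*196)*(-1/739)) - 1*(-1/1792) = (2299/1509 + 7056*(-1/739)) + 1/1792 = (2299/1509 - 7056/739) + 1/1792 = -8948543/1115151 + 1/1792 = -16034673905/1998350592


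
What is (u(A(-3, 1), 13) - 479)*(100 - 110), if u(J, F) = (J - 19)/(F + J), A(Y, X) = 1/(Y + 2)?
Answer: 14420/3 ≈ 4806.7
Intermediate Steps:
A(Y, X) = 1/(2 + Y)
u(J, F) = (-19 + J)/(F + J)
(u(A(-3, 1), 13) - 479)*(100 - 110) = ((-19 + 1/(2 - 3))/(13 + 1/(2 - 3)) - 479)*(100 - 110) = ((-19 + 1/(-1))/(13 + 1/(-1)) - 479)*(-10) = ((-19 - 1)/(13 - 1) - 479)*(-10) = (-20/12 - 479)*(-10) = ((1/12)*(-20) - 479)*(-10) = (-5/3 - 479)*(-10) = -1442/3*(-10) = 14420/3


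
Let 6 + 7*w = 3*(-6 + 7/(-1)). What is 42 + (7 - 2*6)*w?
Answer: 519/7 ≈ 74.143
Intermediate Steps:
w = -45/7 (w = -6/7 + (3*(-6 + 7/(-1)))/7 = -6/7 + (3*(-6 + 7*(-1)))/7 = -6/7 + (3*(-6 - 7))/7 = -6/7 + (3*(-13))/7 = -6/7 + (⅐)*(-39) = -6/7 - 39/7 = -45/7 ≈ -6.4286)
42 + (7 - 2*6)*w = 42 + (7 - 2*6)*(-45/7) = 42 + (7 - 12)*(-45/7) = 42 - 5*(-45/7) = 42 + 225/7 = 519/7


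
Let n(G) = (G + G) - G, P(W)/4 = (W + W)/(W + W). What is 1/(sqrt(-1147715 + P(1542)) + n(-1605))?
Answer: -1605/3723736 - I*sqrt(1147711)/3723736 ≈ -0.00043102 - 0.0002877*I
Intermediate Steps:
P(W) = 4 (P(W) = 4*((W + W)/(W + W)) = 4*((2*W)/((2*W))) = 4*((2*W)*(1/(2*W))) = 4*1 = 4)
n(G) = G (n(G) = 2*G - G = G)
1/(sqrt(-1147715 + P(1542)) + n(-1605)) = 1/(sqrt(-1147715 + 4) - 1605) = 1/(sqrt(-1147711) - 1605) = 1/(I*sqrt(1147711) - 1605) = 1/(-1605 + I*sqrt(1147711))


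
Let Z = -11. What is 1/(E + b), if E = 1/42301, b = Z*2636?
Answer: -42301/1226559795 ≈ -3.4488e-5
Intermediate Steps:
b = -28996 (b = -11*2636 = -28996)
E = 1/42301 ≈ 2.3640e-5
1/(E + b) = 1/(1/42301 - 28996) = 1/(-1226559795/42301) = -42301/1226559795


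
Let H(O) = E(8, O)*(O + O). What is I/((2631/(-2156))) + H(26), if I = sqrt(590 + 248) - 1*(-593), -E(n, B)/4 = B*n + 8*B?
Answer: -228933676/2631 - 2156*sqrt(838)/2631 ≈ -87038.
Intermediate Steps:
E(n, B) = -32*B - 4*B*n (E(n, B) = -4*(B*n + 8*B) = -4*(8*B + B*n) = -32*B - 4*B*n)
H(O) = -128*O**2 (H(O) = (-4*O*(8 + 8))*(O + O) = (-4*O*16)*(2*O) = (-64*O)*(2*O) = -128*O**2)
I = 593 + sqrt(838) (I = sqrt(838) + 593 = 593 + sqrt(838) ≈ 621.95)
I/((2631/(-2156))) + H(26) = (593 + sqrt(838))/((2631/(-2156))) - 128*26**2 = (593 + sqrt(838))/((2631*(-1/2156))) - 128*676 = (593 + sqrt(838))/(-2631/2156) - 86528 = (593 + sqrt(838))*(-2156/2631) - 86528 = (-1278508/2631 - 2156*sqrt(838)/2631) - 86528 = -228933676/2631 - 2156*sqrt(838)/2631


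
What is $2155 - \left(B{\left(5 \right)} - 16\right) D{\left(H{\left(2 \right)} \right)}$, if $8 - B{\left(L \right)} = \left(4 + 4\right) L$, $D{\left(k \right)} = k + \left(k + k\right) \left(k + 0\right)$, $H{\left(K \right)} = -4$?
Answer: $3499$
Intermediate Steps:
$D{\left(k \right)} = k + 2 k^{2}$ ($D{\left(k \right)} = k + 2 k k = k + 2 k^{2}$)
$B{\left(L \right)} = 8 - 8 L$ ($B{\left(L \right)} = 8 - \left(4 + 4\right) L = 8 - 8 L$)
$2155 - \left(B{\left(5 \right)} - 16\right) D{\left(H{\left(2 \right)} \right)} = 2155 - \left(\left(8 - 40\right) - 16\right) \left(- 4 \left(1 + 2 \left(-4\right)\right)\right) = 2155 - \left(\left(8 - 40\right) - 16\right) \left(- 4 \left(1 - 8\right)\right) = 2155 - \left(-32 - 16\right) \left(\left(-4\right) \left(-7\right)\right) = 2155 - \left(-48\right) 28 = 2155 - -1344 = 2155 + 1344 = 3499$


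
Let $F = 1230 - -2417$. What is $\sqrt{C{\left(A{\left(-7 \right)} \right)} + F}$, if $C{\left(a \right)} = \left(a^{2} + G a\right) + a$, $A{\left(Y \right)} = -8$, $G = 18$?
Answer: $\sqrt{3559} \approx 59.657$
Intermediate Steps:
$F = 3647$ ($F = 1230 + 2417 = 3647$)
$C{\left(a \right)} = a^{2} + 19 a$ ($C{\left(a \right)} = \left(a^{2} + 18 a\right) + a = a^{2} + 19 a$)
$\sqrt{C{\left(A{\left(-7 \right)} \right)} + F} = \sqrt{- 8 \left(19 - 8\right) + 3647} = \sqrt{\left(-8\right) 11 + 3647} = \sqrt{-88 + 3647} = \sqrt{3559}$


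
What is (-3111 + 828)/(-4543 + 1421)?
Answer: 2283/3122 ≈ 0.73126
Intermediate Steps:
(-3111 + 828)/(-4543 + 1421) = -2283/(-3122) = -2283*(-1/3122) = 2283/3122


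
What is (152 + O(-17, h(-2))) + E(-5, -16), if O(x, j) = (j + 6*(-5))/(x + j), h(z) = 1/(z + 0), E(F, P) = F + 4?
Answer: 5346/35 ≈ 152.74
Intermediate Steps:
E(F, P) = 4 + F
h(z) = 1/z
O(x, j) = (-30 + j)/(j + x) (O(x, j) = (j - 30)/(j + x) = (-30 + j)/(j + x))
(152 + O(-17, h(-2))) + E(-5, -16) = (152 + (-30 + 1/(-2))/(1/(-2) - 17)) + (4 - 5) = (152 + (-30 - ½)/(-½ - 17)) - 1 = (152 - 61/2/(-35/2)) - 1 = (152 - 2/35*(-61/2)) - 1 = (152 + 61/35) - 1 = 5381/35 - 1 = 5346/35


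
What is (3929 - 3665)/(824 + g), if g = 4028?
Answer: 66/1213 ≈ 0.054411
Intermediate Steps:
(3929 - 3665)/(824 + g) = (3929 - 3665)/(824 + 4028) = 264/4852 = 264*(1/4852) = 66/1213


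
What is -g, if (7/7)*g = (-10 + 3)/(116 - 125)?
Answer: -7/9 ≈ -0.77778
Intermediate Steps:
g = 7/9 (g = (-10 + 3)/(116 - 125) = -7/(-9) = -7*(-1/9) = 7/9 ≈ 0.77778)
-g = -1*7/9 = -7/9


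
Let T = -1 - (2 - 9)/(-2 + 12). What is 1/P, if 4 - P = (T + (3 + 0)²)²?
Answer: -100/7169 ≈ -0.013949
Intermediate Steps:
T = -3/10 (T = -1 - (-7)/10 = -1 - 1*(-7/10) = -1 + 7/10 = -3/10 ≈ -0.30000)
P = -7169/100 (P = 4 - (-3/10 + (3 + 0)²)² = 4 - (-3/10 + 3²)² = 4 - (-3/10 + 9)² = 4 - (87/10)² = 4 - 1*7569/100 = 4 - 7569/100 = -7169/100 ≈ -71.690)
1/P = 1/(-7169/100) = -100/7169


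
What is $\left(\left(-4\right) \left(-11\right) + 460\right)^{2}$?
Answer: $254016$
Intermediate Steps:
$\left(\left(-4\right) \left(-11\right) + 460\right)^{2} = \left(44 + 460\right)^{2} = 504^{2} = 254016$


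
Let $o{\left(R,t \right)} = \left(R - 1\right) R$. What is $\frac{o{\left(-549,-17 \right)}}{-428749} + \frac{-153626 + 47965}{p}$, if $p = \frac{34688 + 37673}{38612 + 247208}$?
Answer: $- \frac{12948253234201930}{31024706389} \approx -4.1735 \cdot 10^{5}$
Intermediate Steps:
$p = \frac{72361}{285820} \approx 0.25317$
$o{\left(R,t \right)} = R \left(-1 + R\right)$ ($o{\left(R,t \right)} = \left(-1 + R\right) R = R \left(-1 + R\right)$)
$\frac{o{\left(-549,-17 \right)}}{-428749} + \frac{-153626 + 47965}{p} = \frac{\left(-549\right) \left(-1 - 549\right)}{-428749} + \frac{-153626 + 47965}{\frac{72361}{285820}} = \left(-549\right) \left(-550\right) \left(- \frac{1}{428749}\right) - \frac{30200027020}{72361} = 301950 \left(- \frac{1}{428749}\right) - \frac{30200027020}{72361} = - \frac{301950}{428749} - \frac{30200027020}{72361} = - \frac{12948253234201930}{31024706389}$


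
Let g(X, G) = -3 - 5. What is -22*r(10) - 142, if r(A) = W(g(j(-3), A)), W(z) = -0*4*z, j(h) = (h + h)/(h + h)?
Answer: -142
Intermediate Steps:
j(h) = 1 (j(h) = (2*h)/((2*h)) = (2*h)*(1/(2*h)) = 1)
g(X, G) = -8
W(z) = 0 (W(z) = -0*z = -1*0 = 0)
r(A) = 0
-22*r(10) - 142 = -22*0 - 142 = 0 - 142 = -142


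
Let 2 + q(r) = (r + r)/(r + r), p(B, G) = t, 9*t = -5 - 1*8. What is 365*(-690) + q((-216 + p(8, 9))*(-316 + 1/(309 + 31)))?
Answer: -251851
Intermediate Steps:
t = -13/9 (t = (-5 - 1*8)/9 = (-5 - 8)/9 = (⅑)*(-13) = -13/9 ≈ -1.4444)
p(B, G) = -13/9
q(r) = -1 (q(r) = -2 + (r + r)/(r + r) = -2 + (2*r)/((2*r)) = -2 + (2*r)*(1/(2*r)) = -2 + 1 = -1)
365*(-690) + q((-216 + p(8, 9))*(-316 + 1/(309 + 31))) = 365*(-690) - 1 = -251850 - 1 = -251851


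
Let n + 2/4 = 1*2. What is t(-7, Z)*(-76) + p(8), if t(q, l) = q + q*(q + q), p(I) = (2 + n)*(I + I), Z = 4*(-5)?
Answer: -6860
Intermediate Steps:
n = 3/2 (n = -1/2 + 1*2 = -1/2 + 2 = 3/2 ≈ 1.5000)
Z = -20
p(I) = 7*I (p(I) = (2 + 3/2)*(I + I) = 7*(2*I)/2 = 7*I)
t(q, l) = q + 2*q**2 (t(q, l) = q + q*(2*q) = q + 2*q**2)
t(-7, Z)*(-76) + p(8) = -7*(1 + 2*(-7))*(-76) + 7*8 = -7*(1 - 14)*(-76) + 56 = -7*(-13)*(-76) + 56 = 91*(-76) + 56 = -6916 + 56 = -6860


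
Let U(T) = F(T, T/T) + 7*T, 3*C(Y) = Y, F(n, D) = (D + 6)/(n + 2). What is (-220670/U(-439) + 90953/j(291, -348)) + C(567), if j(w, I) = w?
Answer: 37343675051/65131038 ≈ 573.36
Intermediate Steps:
F(n, D) = (6 + D)/(2 + n)
C(Y) = Y/3
U(T) = 7*T + 7/(2 + T) (U(T) = (6 + T/T)/(2 + T) + 7*T = (6 + 1)/(2 + T) + 7*T = 7/(2 + T) + 7*T = 7*T + 7/(2 + T))
(-220670/U(-439) + 90953/j(291, -348)) + C(567) = (-220670*(2 - 439)/(7*(1 - 439*(2 - 439))) + 90953/291) + (1/3)*567 = (-220670*(-437/(7*(1 - 439*(-437)))) + 90953*(1/291)) + 189 = (-220670*(-437/(7*(1 + 191843))) + 90953/291) + 189 = (-220670/(7*(-1/437)*191844) + 90953/291) + 189 = (-220670/(-1342908/437) + 90953/291) + 189 = (-220670*(-437/1342908) + 90953/291) + 189 = (48216395/671454 + 90953/291) + 189 = 25033908869/65131038 + 189 = 37343675051/65131038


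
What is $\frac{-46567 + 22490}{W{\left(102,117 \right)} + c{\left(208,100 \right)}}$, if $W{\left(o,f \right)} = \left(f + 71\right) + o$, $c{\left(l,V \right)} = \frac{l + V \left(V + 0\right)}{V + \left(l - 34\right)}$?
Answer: $- \frac{3298549}{44834} \approx -73.573$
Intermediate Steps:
$c{\left(l,V \right)} = \frac{l + V^{2}}{-34 + V + l}$ ($c{\left(l,V \right)} = \frac{l + V V}{V + \left(-34 + l\right)} = \frac{l + V^{2}}{-34 + V + l}$)
$W{\left(o,f \right)} = 71 + f + o$ ($W{\left(o,f \right)} = \left(71 + f\right) + o = 71 + f + o$)
$\frac{-46567 + 22490}{W{\left(102,117 \right)} + c{\left(208,100 \right)}} = \frac{-46567 + 22490}{\left(71 + 117 + 102\right) + \frac{208 + 100^{2}}{-34 + 100 + 208}} = - \frac{24077}{290 + \frac{208 + 10000}{274}} = - \frac{24077}{290 + \frac{1}{274} \cdot 10208} = - \frac{24077}{290 + \frac{5104}{137}} = - \frac{24077}{\frac{44834}{137}} = \left(-24077\right) \frac{137}{44834} = - \frac{3298549}{44834}$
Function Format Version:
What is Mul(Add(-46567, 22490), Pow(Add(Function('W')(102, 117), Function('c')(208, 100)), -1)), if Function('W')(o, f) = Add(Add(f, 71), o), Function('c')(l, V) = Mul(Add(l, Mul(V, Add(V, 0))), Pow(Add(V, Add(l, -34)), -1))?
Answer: Rational(-3298549, 44834) ≈ -73.573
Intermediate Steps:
Function('c')(l, V) = Mul(Pow(Add(-34, V, l), -1), Add(l, Pow(V, 2))) (Function('c')(l, V) = Mul(Add(l, Mul(V, V)), Pow(Add(V, Add(-34, l)), -1)) = Mul(Add(l, Pow(V, 2)), Pow(Add(-34, V, l), -1)) = Mul(Pow(Add(-34, V, l), -1), Add(l, Pow(V, 2))))
Function('W')(o, f) = Add(71, f, o) (Function('W')(o, f) = Add(Add(71, f), o) = Add(71, f, o))
Mul(Add(-46567, 22490), Pow(Add(Function('W')(102, 117), Function('c')(208, 100)), -1)) = Mul(Add(-46567, 22490), Pow(Add(Add(71, 117, 102), Mul(Pow(Add(-34, 100, 208), -1), Add(208, Pow(100, 2)))), -1)) = Mul(-24077, Pow(Add(290, Mul(Pow(274, -1), Add(208, 10000))), -1)) = Mul(-24077, Pow(Add(290, Mul(Rational(1, 274), 10208)), -1)) = Mul(-24077, Pow(Add(290, Rational(5104, 137)), -1)) = Mul(-24077, Pow(Rational(44834, 137), -1)) = Mul(-24077, Rational(137, 44834)) = Rational(-3298549, 44834)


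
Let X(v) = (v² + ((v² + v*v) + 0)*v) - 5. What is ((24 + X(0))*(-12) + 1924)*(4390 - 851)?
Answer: 6002144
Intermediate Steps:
X(v) = -5 + v² + 2*v³ (X(v) = (v² + ((v² + v²) + 0)*v) - 5 = (v² + (2*v² + 0)*v) - 5 = (v² + (2*v²)*v) - 5 = (v² + 2*v³) - 5 = -5 + v² + 2*v³)
((24 + X(0))*(-12) + 1924)*(4390 - 851) = ((24 + (-5 + 0² + 2*0³))*(-12) + 1924)*(4390 - 851) = ((24 + (-5 + 0 + 2*0))*(-12) + 1924)*3539 = ((24 + (-5 + 0 + 0))*(-12) + 1924)*3539 = ((24 - 5)*(-12) + 1924)*3539 = (19*(-12) + 1924)*3539 = (-228 + 1924)*3539 = 1696*3539 = 6002144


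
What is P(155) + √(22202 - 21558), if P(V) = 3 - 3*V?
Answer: -462 + 2*√161 ≈ -436.62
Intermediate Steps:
P(155) + √(22202 - 21558) = (3 - 3*155) + √(22202 - 21558) = (3 - 465) + √644 = -462 + 2*√161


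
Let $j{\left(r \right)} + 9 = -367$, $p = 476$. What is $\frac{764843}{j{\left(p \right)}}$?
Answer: $- \frac{764843}{376} \approx -2034.2$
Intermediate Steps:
$j{\left(r \right)} = -376$ ($j{\left(r \right)} = -9 - 367 = -376$)
$\frac{764843}{j{\left(p \right)}} = \frac{764843}{-376} = 764843 \left(- \frac{1}{376}\right) = - \frac{764843}{376}$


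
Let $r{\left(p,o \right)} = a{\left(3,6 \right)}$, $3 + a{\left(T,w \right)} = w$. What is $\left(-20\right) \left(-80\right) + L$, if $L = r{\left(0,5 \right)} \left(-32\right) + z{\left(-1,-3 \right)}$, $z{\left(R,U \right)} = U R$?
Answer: $1507$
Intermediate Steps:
$a{\left(T,w \right)} = -3 + w$
$z{\left(R,U \right)} = R U$
$r{\left(p,o \right)} = 3$ ($r{\left(p,o \right)} = -3 + 6 = 3$)
$L = -93$ ($L = 3 \left(-32\right) - -3 = -96 + 3 = -93$)
$\left(-20\right) \left(-80\right) + L = \left(-20\right) \left(-80\right) - 93 = 1600 - 93 = 1507$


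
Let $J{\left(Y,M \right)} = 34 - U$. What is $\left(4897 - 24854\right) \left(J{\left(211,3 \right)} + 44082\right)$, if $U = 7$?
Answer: $-880283313$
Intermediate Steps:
$J{\left(Y,M \right)} = 27$ ($J{\left(Y,M \right)} = 34 - 7 = 27$)
$\left(4897 - 24854\right) \left(J{\left(211,3 \right)} + 44082\right) = \left(4897 - 24854\right) \left(27 + 44082\right) = \left(4897 - 24854\right) 44109 = \left(-19957\right) 44109 = -880283313$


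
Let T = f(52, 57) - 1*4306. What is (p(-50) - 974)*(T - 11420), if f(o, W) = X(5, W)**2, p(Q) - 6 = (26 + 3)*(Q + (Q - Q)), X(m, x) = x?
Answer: 30169386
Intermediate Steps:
p(Q) = 6 + 29*Q (p(Q) = 6 + (26 + 3)*(Q + (Q - Q)) = 6 + 29*(Q + 0) = 6 + 29*Q)
f(o, W) = W**2
T = -1057 (T = 57**2 - 1*4306 = 3249 - 4306 = -1057)
(p(-50) - 974)*(T - 11420) = ((6 + 29*(-50)) - 974)*(-1057 - 11420) = ((6 - 1450) - 974)*(-12477) = (-1444 - 974)*(-12477) = -2418*(-12477) = 30169386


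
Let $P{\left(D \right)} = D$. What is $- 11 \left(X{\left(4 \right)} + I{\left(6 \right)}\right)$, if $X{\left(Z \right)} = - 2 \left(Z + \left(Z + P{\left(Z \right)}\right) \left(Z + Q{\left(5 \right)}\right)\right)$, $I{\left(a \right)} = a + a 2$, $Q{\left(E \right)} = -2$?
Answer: $242$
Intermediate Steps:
$I{\left(a \right)} = 3 a$ ($I{\left(a \right)} = a + 2 a = 3 a$)
$X{\left(Z \right)} = - 2 Z - 4 Z \left(-2 + Z\right)$ ($X{\left(Z \right)} = - 2 \left(Z + \left(Z + Z\right) \left(Z - 2\right)\right) = - 2 \left(Z + 2 Z \left(-2 + Z\right)\right) = - 2 Z - 4 Z \left(-2 + Z\right)$)
$- 11 \left(X{\left(4 \right)} + I{\left(6 \right)}\right) = - 11 \left(2 \cdot 4 \left(3 - 8\right) + 3 \cdot 6\right) = - 11 \left(2 \cdot 4 \left(3 - 8\right) + 18\right) = - 11 \left(2 \cdot 4 \left(-5\right) + 18\right) = - 11 \left(-40 + 18\right) = \left(-11\right) \left(-22\right) = 242$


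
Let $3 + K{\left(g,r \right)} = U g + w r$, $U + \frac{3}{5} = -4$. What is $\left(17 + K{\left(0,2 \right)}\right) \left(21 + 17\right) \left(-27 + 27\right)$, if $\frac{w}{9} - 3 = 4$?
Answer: $0$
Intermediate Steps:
$w = 63$ ($w = 27 + 9 \cdot 4 = 27 + 36 = 63$)
$U = - \frac{23}{5}$ ($U = - \frac{3}{5} - 4 = - \frac{23}{5} \approx -4.6$)
$K{\left(g,r \right)} = -3 + 63 r - \frac{23 g}{5}$ ($K{\left(g,r \right)} = -3 - \left(- 63 r + \frac{23 g}{5}\right) = -3 + 63 r - \frac{23 g}{5}$)
$\left(17 + K{\left(0,2 \right)}\right) \left(21 + 17\right) \left(-27 + 27\right) = \left(17 - -123\right) \left(21 + 17\right) \left(-27 + 27\right) = \left(17 + \left(-3 + 126 + 0\right)\right) 38 \cdot 0 = \left(17 + 123\right) 38 \cdot 0 = 140 \cdot 38 \cdot 0 = 5320 \cdot 0 = 0$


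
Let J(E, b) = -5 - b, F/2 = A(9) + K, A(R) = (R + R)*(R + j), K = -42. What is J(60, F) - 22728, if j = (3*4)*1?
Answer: -23405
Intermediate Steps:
j = 12 (j = 12*1 = 12)
A(R) = 2*R*(12 + R) (A(R) = (R + R)*(R + 12) = (2*R)*(12 + R) = 2*R*(12 + R))
F = 672 (F = 2*(2*9*(12 + 9) - 42) = 2*(2*9*21 - 42) = 2*(378 - 42) = 2*336 = 672)
J(60, F) - 22728 = (-5 - 1*672) - 22728 = (-5 - 672) - 22728 = -677 - 22728 = -23405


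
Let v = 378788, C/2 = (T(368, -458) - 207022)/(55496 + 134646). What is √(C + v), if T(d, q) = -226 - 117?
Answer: √3423653745192393/95071 ≈ 615.46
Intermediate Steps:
T(d, q) = -343
C = -207365/95071 (C = 2*((-343 - 207022)/(55496 + 134646)) = 2*(-207365/190142) = -207365/95071 ≈ -2.1812)
√(C + v) = √(-207365/95071 + 378788) = √(36011546583/95071) = √3423653745192393/95071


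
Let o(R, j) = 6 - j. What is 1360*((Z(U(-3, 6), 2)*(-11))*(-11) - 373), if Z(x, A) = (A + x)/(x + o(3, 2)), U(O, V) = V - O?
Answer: -4784480/13 ≈ -3.6804e+5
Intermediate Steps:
Z(x, A) = (A + x)/(4 + x) (Z(x, A) = (A + x)/(x + (6 - 1*2)) = (A + x)/(x + (6 - 2)) = (A + x)/(x + 4) = (A + x)/(4 + x))
1360*((Z(U(-3, 6), 2)*(-11))*(-11) - 373) = 1360*((((2 + (6 - 1*(-3)))/(4 + (6 - 1*(-3))))*(-11))*(-11) - 373) = 1360*((((2 + (6 + 3))/(4 + (6 + 3)))*(-11))*(-11) - 373) = 1360*((((2 + 9)/(4 + 9))*(-11))*(-11) - 373) = 1360*(((11/13)*(-11))*(-11) - 373) = 1360*(-121/13*(-11) - 373) = 1360*(1331/13 - 373) = 1360*(-3518/13) = -4784480/13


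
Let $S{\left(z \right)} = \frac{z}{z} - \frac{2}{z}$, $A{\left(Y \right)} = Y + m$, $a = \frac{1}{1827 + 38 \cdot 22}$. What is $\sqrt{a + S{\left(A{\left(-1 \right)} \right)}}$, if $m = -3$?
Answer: $\frac{\sqrt{42560066}}{5326} \approx 1.2249$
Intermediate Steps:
$a = \frac{1}{2663}$ ($a = \frac{1}{1827 + 836} = \frac{1}{2663} \approx 0.00037552$)
$A{\left(Y \right)} = -3 + Y$ ($A{\left(Y \right)} = Y - 3 = -3 + Y$)
$S{\left(z \right)} = 1 - \frac{2}{z}$
$\sqrt{a + S{\left(A{\left(-1 \right)} \right)}} = \sqrt{\frac{1}{2663} + \frac{-2 - 4}{-3 - 1}} = \sqrt{\frac{1}{2663} + \frac{-2 - 4}{-4}} = \sqrt{\frac{1}{2663} - - \frac{3}{2}} = \sqrt{\frac{1}{2663} + \frac{3}{2}} = \sqrt{\frac{7991}{5326}} = \frac{\sqrt{42560066}}{5326}$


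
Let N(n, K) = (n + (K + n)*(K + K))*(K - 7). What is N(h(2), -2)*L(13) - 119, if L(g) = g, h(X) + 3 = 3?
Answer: -1055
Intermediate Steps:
h(X) = 0 (h(X) = -3 + 3 = 0)
N(n, K) = (-7 + K)*(n + 2*K*(K + n)) (N(n, K) = (n + (K + n)*(2*K))*(-7 + K) = (n + 2*K*(K + n))*(-7 + K) = (-7 + K)*(n + 2*K*(K + n)))
N(h(2), -2)*L(13) - 119 = (-14*(-2)² - 7*0 + 2*(-2)³ - 13*(-2)*0 + 2*0*(-2)²)*13 - 119 = (-14*4 + 0 + 2*(-8) + 0 + 2*0*4)*13 - 119 = (-56 + 0 - 16 + 0 + 0)*13 - 119 = -72*13 - 119 = -936 - 119 = -1055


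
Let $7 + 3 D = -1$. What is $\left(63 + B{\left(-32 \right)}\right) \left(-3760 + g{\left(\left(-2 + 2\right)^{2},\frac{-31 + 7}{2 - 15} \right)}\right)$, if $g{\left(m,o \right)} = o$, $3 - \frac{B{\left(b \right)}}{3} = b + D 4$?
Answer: $- \frac{9771200}{13} \approx -7.5163 \cdot 10^{5}$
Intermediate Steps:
$D = - \frac{8}{3}$ ($D = - \frac{7}{3} + \frac{1}{3} \left(-1\right) = - \frac{7}{3} - \frac{1}{3} = - \frac{8}{3} \approx -2.6667$)
$B{\left(b \right)} = 41 - 3 b$ ($B{\left(b \right)} = 9 - 3 \left(b - \frac{32}{3}\right) = 9 - 3 \left(- \frac{32}{3} + b\right) = 9 - \left(-32 + 3 b\right) = 41 - 3 b$)
$\left(63 + B{\left(-32 \right)}\right) \left(-3760 + g{\left(\left(-2 + 2\right)^{2},\frac{-31 + 7}{2 - 15} \right)}\right) = \left(63 + \left(41 - -96\right)\right) \left(-3760 + \frac{-31 + 7}{2 - 15}\right) = \left(63 + \left(41 + 96\right)\right) \left(-3760 - \frac{24}{-13}\right) = \left(63 + 137\right) \left(-3760 - - \frac{24}{13}\right) = 200 \left(-3760 + \frac{24}{13}\right) = 200 \left(- \frac{48856}{13}\right) = - \frac{9771200}{13}$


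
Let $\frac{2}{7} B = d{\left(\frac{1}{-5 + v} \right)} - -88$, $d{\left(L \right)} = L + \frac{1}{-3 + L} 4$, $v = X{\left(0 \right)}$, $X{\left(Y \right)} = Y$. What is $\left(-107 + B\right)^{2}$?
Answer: $\frac{61418569}{1600} \approx 38387.0$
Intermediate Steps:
$v = 0$
$d{\left(L \right)} = L + \frac{4}{-3 + L}$
$B = \frac{12117}{40}$ ($B = \frac{7 \left(\frac{4 + \left(\frac{1}{-5 + 0}\right)^{2} - \frac{3}{-5 + 0}}{-3 + \frac{1}{-5 + 0}} - -88\right)}{2} = \frac{7 \left(\frac{4 + \left(\frac{1}{-5}\right)^{2} - \frac{3}{-5}}{-3 + \frac{1}{-5}} + 88\right)}{2} = \frac{7 \left(\frac{4 + \left(- \frac{1}{5}\right)^{2} - - \frac{3}{5}}{-3 - \frac{1}{5}} + 88\right)}{2} = \frac{7 \left(\frac{4 + \frac{1}{25} + \frac{3}{5}}{- \frac{16}{5}} + 88\right)}{2} = \frac{7 \left(\left(- \frac{5}{16}\right) \frac{116}{25} + 88\right)}{2} = \frac{7 \left(- \frac{29}{20} + 88\right)}{2} = \frac{7}{2} \cdot \frac{1731}{20} = \frac{12117}{40} \approx 302.92$)
$\left(-107 + B\right)^{2} = \left(-107 + \frac{12117}{40}\right)^{2} = \left(\frac{7837}{40}\right)^{2} = \frac{61418569}{1600}$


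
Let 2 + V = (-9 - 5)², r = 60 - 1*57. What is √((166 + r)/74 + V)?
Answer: 5*√42994/74 ≈ 14.010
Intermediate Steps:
r = 3 (r = 60 - 57 = 3)
V = 194 (V = -2 + (-9 - 5)² = -2 + (-14)² = -2 + 196 = 194)
√((166 + r)/74 + V) = √((166 + 3)/74 + 194) = √(169*(1/74) + 194) = √(169/74 + 194) = √(14525/74) = 5*√42994/74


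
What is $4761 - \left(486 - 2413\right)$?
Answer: $6688$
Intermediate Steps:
$4761 - \left(486 - 2413\right) = 4761 - -1927 = 4761 + 1927 = 6688$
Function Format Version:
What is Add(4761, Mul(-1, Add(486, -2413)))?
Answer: 6688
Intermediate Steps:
Add(4761, Mul(-1, Add(486, -2413))) = Add(4761, Mul(-1, -1927)) = Add(4761, 1927) = 6688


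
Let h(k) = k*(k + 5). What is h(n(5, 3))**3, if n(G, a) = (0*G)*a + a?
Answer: 13824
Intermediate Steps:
n(G, a) = a (n(G, a) = 0*a + a = 0 + a = a)
h(k) = k*(5 + k)
h(n(5, 3))**3 = (3*(5 + 3))**3 = (3*8)**3 = 24**3 = 13824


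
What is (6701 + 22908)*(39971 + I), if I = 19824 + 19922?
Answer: 2360340653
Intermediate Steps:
I = 39746
(6701 + 22908)*(39971 + I) = (6701 + 22908)*(39971 + 39746) = 29609*79717 = 2360340653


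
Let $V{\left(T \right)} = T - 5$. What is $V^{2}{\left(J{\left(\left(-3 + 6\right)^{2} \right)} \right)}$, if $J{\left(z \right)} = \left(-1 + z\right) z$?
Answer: $4489$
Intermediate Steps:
$J{\left(z \right)} = z \left(-1 + z\right)$
$V{\left(T \right)} = -5 + T$
$V^{2}{\left(J{\left(\left(-3 + 6\right)^{2} \right)} \right)} = \left(-5 + \left(-3 + 6\right)^{2} \left(-1 + \left(-3 + 6\right)^{2}\right)\right)^{2} = \left(-5 + 3^{2} \left(-1 + 3^{2}\right)\right)^{2} = \left(-5 + 9 \left(-1 + 9\right)\right)^{2} = \left(-5 + 9 \cdot 8\right)^{2} = \left(-5 + 72\right)^{2} = 67^{2} = 4489$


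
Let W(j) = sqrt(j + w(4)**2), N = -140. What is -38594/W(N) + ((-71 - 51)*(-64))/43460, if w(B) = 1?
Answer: 1952/10865 + 38594*I*sqrt(139)/139 ≈ 0.17966 + 3273.5*I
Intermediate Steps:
W(j) = sqrt(1 + j) (W(j) = sqrt(j + 1**2) = sqrt(j + 1) = sqrt(1 + j))
-38594/W(N) + ((-71 - 51)*(-64))/43460 = -38594/sqrt(1 - 140) + ((-71 - 51)*(-64))/43460 = -38594*(-I*sqrt(139)/139) - 122*(-64)*(1/43460) = -38594*(-I*sqrt(139)/139) + 7808*(1/43460) = -(-38594)*I*sqrt(139)/139 + 1952/10865 = 38594*I*sqrt(139)/139 + 1952/10865 = 1952/10865 + 38594*I*sqrt(139)/139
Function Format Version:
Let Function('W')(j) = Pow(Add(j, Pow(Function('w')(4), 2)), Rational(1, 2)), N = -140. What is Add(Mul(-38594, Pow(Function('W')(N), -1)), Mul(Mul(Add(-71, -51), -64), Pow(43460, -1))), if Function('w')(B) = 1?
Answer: Add(Rational(1952, 10865), Mul(Rational(38594, 139), I, Pow(139, Rational(1, 2)))) ≈ Add(0.17966, Mul(3273.5, I))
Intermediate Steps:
Function('W')(j) = Pow(Add(1, j), Rational(1, 2)) (Function('W')(j) = Pow(Add(j, Pow(1, 2)), Rational(1, 2)) = Pow(Add(j, 1), Rational(1, 2)) = Pow(Add(1, j), Rational(1, 2)))
Add(Mul(-38594, Pow(Function('W')(N), -1)), Mul(Mul(Add(-71, -51), -64), Pow(43460, -1))) = Add(Mul(-38594, Pow(Pow(Add(1, -140), Rational(1, 2)), -1)), Mul(Mul(Add(-71, -51), -64), Pow(43460, -1))) = Add(Mul(-38594, Pow(Pow(-139, Rational(1, 2)), -1)), Mul(Mul(-122, -64), Rational(1, 43460))) = Add(Mul(-38594, Pow(Mul(I, Pow(139, Rational(1, 2))), -1)), Mul(7808, Rational(1, 43460))) = Add(Mul(-38594, Mul(Rational(-1, 139), I, Pow(139, Rational(1, 2)))), Rational(1952, 10865)) = Add(Mul(Rational(38594, 139), I, Pow(139, Rational(1, 2))), Rational(1952, 10865)) = Add(Rational(1952, 10865), Mul(Rational(38594, 139), I, Pow(139, Rational(1, 2))))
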